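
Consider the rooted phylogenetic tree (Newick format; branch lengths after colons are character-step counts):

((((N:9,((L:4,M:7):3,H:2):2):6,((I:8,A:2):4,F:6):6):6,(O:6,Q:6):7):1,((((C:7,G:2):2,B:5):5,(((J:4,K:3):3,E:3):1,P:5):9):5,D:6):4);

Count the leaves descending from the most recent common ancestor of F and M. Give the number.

7

The MRCA of F and M is the node subtending ((N,((L,M),H)),((I,A),F)).
That clade contains 7 terminal taxa: A, F, H, I, L, M, N.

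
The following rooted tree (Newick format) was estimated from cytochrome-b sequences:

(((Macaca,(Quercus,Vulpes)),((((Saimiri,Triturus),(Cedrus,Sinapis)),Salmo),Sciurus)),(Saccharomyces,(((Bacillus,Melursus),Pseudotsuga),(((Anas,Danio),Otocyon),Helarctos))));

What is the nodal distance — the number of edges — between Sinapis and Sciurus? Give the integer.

The MRCA of Sinapis and Sciurus is the node subtending ((((Saimiri,Triturus),(Cedrus,Sinapis)),Salmo),Sciurus).
From Sinapis up to that node: 4 branches. From Sciurus up to the same node: 1 branch. Total: 4 + 1 = 5.

5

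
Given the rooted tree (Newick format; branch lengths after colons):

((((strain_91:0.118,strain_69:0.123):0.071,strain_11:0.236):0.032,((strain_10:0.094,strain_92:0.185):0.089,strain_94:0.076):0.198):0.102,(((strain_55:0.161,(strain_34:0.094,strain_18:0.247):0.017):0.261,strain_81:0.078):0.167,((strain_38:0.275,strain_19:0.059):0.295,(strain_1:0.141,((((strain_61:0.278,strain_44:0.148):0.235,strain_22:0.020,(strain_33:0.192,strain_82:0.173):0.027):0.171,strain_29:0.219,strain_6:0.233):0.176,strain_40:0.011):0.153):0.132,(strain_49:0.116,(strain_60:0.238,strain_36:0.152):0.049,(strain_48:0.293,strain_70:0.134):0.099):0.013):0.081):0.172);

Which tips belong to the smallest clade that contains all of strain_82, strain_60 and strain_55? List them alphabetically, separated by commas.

strain_1, strain_18, strain_19, strain_22, strain_29, strain_33, strain_34, strain_36, strain_38, strain_40, strain_44, strain_48, strain_49, strain_55, strain_6, strain_60, strain_61, strain_70, strain_81, strain_82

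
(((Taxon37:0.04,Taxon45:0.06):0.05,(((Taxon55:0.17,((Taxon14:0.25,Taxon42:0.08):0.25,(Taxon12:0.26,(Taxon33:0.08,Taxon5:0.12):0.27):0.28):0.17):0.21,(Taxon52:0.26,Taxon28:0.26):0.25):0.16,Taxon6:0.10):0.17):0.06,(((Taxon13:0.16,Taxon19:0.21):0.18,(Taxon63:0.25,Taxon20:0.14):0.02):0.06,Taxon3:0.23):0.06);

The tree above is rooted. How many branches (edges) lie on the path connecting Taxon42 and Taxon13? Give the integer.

The MRCA of Taxon42 and Taxon13 is the root of the tree.
From Taxon42 up to that node: 7 branches. From Taxon13 up to the same node: 4 branches. Total: 7 + 4 = 11.

11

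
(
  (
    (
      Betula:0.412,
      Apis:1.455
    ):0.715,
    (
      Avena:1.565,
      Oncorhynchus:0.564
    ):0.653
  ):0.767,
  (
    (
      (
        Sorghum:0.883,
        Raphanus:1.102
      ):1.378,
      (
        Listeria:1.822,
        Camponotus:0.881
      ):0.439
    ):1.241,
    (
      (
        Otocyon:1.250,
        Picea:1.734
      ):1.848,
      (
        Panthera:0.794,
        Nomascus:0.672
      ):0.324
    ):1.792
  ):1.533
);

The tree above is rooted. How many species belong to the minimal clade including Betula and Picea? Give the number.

12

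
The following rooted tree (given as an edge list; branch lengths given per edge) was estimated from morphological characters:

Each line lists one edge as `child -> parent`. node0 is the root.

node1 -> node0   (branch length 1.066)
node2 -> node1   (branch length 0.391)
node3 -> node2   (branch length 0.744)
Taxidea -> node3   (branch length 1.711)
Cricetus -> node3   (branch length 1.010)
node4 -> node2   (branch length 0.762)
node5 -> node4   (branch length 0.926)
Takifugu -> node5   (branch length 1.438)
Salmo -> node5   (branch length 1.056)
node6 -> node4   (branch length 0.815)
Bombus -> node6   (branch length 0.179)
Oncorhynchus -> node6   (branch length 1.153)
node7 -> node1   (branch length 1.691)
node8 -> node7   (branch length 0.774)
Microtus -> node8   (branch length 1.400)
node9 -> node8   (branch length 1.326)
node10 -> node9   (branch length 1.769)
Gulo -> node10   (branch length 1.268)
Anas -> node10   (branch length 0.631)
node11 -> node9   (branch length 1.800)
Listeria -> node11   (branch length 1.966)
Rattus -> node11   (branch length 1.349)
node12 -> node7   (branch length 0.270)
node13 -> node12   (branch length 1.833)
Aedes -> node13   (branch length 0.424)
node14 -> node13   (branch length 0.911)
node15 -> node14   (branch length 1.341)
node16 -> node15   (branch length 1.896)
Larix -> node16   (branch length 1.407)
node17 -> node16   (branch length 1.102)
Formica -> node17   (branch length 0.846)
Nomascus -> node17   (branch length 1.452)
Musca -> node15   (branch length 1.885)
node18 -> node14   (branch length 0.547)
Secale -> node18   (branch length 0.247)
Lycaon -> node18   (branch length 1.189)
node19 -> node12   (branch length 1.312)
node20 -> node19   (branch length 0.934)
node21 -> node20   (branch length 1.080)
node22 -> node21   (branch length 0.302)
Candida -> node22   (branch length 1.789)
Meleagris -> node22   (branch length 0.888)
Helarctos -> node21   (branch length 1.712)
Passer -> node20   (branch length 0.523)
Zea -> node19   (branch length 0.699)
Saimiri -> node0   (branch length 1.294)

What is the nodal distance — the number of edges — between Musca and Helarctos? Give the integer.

8

The MRCA of Musca and Helarctos is the node subtending ((Aedes,(((Larix,(Formica,Nomascus)),Musca),(Secale,Lycaon))),((((Candida,Meleagris),Helarctos),Passer),Zea)).
From Musca up to that node: 4 branches. From Helarctos up to the same node: 4 branches. Total: 4 + 4 = 8.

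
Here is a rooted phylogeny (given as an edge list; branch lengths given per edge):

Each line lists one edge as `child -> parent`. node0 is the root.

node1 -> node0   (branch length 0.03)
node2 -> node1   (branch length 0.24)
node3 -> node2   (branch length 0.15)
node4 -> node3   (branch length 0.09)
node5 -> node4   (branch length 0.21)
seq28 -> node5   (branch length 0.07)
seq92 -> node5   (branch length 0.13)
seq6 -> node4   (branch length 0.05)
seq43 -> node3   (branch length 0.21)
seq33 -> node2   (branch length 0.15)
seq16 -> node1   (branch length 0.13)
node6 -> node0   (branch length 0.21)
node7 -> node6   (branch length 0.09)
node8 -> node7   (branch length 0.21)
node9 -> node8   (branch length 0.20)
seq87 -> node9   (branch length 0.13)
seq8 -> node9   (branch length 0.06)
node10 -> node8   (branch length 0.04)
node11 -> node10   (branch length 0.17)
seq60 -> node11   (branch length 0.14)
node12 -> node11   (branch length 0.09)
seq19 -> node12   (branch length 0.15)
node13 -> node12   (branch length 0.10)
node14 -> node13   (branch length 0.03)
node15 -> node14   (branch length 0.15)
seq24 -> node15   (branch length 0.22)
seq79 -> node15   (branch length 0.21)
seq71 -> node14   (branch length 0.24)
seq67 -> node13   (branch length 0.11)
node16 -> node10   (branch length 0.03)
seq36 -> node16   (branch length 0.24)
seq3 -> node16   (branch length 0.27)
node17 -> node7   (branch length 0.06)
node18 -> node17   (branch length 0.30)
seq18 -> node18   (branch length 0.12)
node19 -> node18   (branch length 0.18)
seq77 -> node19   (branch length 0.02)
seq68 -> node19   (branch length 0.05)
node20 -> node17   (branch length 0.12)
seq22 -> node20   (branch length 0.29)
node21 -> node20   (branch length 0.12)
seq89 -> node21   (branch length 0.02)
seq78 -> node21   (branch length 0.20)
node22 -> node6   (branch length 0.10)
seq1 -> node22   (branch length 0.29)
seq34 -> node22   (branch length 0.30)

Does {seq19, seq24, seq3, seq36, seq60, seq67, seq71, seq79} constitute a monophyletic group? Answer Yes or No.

Yes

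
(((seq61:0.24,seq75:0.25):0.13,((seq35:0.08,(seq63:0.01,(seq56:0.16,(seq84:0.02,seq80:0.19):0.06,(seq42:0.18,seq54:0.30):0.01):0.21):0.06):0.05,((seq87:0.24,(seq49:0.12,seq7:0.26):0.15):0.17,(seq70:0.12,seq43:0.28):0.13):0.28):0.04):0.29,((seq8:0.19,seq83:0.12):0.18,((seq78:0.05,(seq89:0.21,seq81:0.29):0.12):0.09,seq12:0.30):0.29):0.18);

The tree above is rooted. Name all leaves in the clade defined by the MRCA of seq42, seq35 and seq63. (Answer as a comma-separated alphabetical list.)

seq35, seq42, seq54, seq56, seq63, seq80, seq84

Tracing seq42: it sits inside (seq42,seq54).
Tracing seq35: it sits inside (seq35,(seq63,(seq56,(seq84,seq80),(seq42,seq54)))).
Tracing seq63: it sits inside (seq63,(seq56,(seq84,seq80),(seq42,seq54))).
The smallest clade enclosing all 3 is (seq35,(seq63,(seq56,(seq84,seq80),(seq42,seq54)))); the answer is its 7 terminal taxa in alphabetical order.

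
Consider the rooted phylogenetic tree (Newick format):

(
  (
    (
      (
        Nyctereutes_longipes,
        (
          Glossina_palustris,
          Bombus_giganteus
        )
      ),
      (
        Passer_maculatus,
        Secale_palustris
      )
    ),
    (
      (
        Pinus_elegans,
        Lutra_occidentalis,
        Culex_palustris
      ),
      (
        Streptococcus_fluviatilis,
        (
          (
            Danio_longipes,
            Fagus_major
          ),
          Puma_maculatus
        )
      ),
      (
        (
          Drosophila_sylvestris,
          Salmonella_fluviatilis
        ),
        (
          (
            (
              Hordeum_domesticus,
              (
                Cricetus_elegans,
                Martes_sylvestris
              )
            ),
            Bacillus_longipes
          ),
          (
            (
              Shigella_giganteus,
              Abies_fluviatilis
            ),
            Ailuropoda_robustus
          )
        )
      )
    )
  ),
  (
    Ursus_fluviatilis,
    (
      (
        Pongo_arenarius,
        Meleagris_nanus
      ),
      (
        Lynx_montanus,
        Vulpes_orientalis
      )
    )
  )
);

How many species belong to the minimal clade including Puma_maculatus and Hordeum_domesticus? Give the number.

16

The MRCA of Puma_maculatus and Hordeum_domesticus is the node subtending ((Pinus_elegans,Lutra_occidentalis,Culex_palustris),(Streptococcus_fluviatilis,((Danio_longipes,Fagus_major),Puma_maculatus)),((Drosophila_sylvestris,Salmonella_fluviatilis),(((Hordeum_domesticus,(Cricetus_elegans,Martes_sylvestris)),Bacillus_longipes),((Shigella_giganteus,Abies_fluviatilis),Ailuropoda_robustus)))).
That clade contains 16 terminal taxa: Abies_fluviatilis, Ailuropoda_robustus, Bacillus_longipes, Cricetus_elegans, Culex_palustris, Danio_longipes, Drosophila_sylvestris, Fagus_major, Hordeum_domesticus, Lutra_occidentalis, Martes_sylvestris, Pinus_elegans, Puma_maculatus, Salmonella_fluviatilis, Shigella_giganteus, Streptococcus_fluviatilis.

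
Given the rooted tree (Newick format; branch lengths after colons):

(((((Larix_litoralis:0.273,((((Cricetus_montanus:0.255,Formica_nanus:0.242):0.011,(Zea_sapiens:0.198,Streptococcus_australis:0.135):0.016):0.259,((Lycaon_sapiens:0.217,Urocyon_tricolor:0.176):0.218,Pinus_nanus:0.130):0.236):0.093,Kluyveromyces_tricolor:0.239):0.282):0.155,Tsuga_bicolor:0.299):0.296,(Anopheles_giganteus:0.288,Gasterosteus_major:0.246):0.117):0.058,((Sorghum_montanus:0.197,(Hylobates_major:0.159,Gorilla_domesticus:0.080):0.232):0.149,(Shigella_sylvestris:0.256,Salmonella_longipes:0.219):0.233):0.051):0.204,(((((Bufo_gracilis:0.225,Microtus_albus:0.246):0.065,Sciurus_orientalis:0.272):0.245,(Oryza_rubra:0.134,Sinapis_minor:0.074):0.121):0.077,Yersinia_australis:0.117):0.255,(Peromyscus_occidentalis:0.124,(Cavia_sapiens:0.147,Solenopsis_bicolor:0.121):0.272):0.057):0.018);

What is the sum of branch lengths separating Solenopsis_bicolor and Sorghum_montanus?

The path runs Solenopsis_bicolor → … → MRCA → … → Sorghum_montanus; the MRCA is the root of the tree.
Branch lengths along that path: 0.121 + 0.272 + 0.057 + 0.018 + 0.204 + 0.051 + 0.149 + 0.197 = 1.069.

1.069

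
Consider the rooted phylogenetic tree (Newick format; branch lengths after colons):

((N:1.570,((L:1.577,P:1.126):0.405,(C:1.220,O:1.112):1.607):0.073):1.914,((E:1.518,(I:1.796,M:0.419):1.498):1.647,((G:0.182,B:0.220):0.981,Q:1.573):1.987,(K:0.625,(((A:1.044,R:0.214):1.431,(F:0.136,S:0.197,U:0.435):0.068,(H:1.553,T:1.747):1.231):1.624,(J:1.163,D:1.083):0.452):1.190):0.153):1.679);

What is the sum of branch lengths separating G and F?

The path runs G → … → MRCA → … → F; the MRCA is the node subtending ((E,(I,M)),((G,B),Q),(K,(((A,R),(F,S,U),(H,T)),(J,D)))).
Branch lengths along that path: 0.182 + 0.981 + 1.987 + 0.153 + 1.190 + 1.624 + 0.068 + 0.136 = 6.321.

6.321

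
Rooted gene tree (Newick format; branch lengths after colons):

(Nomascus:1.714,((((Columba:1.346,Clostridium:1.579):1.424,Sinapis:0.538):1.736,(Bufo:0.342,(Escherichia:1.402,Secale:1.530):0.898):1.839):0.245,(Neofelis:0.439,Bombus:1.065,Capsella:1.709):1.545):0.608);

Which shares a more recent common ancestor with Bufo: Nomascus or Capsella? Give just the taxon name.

The MRCA of Bufo and Capsella subtends ((((Columba,Clostridium),Sinapis),(Bufo,(Escherichia,Secale))),(Neofelis,Bombus,Capsella)) (9 taxa).
The MRCA of Bufo and Nomascus is the root, subtending the entire tree (10 taxa).
The first is nested inside the second, so Bufo shares a more recent common ancestor with Capsella.

Capsella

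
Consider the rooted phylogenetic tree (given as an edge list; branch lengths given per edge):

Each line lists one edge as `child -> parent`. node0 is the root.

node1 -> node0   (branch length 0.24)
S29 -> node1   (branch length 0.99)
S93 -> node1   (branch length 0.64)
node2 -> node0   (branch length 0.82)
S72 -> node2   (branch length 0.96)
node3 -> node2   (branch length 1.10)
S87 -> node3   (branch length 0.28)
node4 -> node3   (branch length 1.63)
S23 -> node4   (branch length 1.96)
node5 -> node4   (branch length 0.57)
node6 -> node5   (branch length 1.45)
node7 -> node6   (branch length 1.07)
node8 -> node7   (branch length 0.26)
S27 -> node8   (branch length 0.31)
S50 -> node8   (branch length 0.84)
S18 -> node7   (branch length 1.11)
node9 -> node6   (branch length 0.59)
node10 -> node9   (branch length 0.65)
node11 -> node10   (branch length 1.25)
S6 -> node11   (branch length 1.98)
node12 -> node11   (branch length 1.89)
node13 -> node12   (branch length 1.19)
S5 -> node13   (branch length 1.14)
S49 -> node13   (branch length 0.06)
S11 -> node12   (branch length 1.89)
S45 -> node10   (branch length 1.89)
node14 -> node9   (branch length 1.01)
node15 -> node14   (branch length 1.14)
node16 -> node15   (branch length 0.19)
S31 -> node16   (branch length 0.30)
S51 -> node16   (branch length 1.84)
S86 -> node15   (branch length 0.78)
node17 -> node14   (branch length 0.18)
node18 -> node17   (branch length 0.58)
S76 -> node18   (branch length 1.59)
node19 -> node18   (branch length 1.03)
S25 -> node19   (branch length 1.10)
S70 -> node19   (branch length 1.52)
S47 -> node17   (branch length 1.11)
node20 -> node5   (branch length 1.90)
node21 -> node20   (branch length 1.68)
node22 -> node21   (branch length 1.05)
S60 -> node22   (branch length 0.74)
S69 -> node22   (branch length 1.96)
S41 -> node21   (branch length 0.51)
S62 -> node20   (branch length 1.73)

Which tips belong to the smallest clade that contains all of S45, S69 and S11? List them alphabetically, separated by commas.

Tracing S45: it sits inside ((S6,((S5,S49),S11)),S45).
Tracing S69: it sits inside (S60,S69).
Tracing S11: it sits inside ((S5,S49),S11).
The smallest clade enclosing all 3 is ((((S27,S50),S18),(((S6,((S5,S49),S11)),S45),(((S31,S51),S86),((S76,(S25,S70)),S47)))),(((S60,S69),S41),S62)); the answer is its 19 terminal taxa in alphabetical order.

S11, S18, S25, S27, S31, S41, S45, S47, S49, S5, S50, S51, S6, S60, S62, S69, S70, S76, S86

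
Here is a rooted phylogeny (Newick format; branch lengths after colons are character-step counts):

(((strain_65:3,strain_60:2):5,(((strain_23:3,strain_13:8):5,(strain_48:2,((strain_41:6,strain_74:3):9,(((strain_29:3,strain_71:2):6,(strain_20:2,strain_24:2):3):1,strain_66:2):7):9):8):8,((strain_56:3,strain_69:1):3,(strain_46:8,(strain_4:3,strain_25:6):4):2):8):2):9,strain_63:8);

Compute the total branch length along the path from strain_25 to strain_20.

58

The path runs strain_25 → … → MRCA → … → strain_20; the MRCA is the node subtending (((strain_23,strain_13),(strain_48,((strain_41,strain_74),(((strain_29,strain_71),(strain_20,strain_24)),strain_66)))),((strain_56,strain_69),(strain_46,(strain_4,strain_25)))).
Branch lengths along that path: 6 + 4 + 2 + 8 + 8 + 8 + 9 + 7 + 1 + 3 + 2 = 58.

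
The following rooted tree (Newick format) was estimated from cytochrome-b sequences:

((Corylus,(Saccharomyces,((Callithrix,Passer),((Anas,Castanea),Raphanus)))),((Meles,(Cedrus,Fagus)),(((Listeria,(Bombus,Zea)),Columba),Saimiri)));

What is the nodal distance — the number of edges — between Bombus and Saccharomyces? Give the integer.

The MRCA of Bombus and Saccharomyces is the root of the tree.
From Bombus up to that node: 6 branches. From Saccharomyces up to the same node: 3 branches. Total: 6 + 3 = 9.

9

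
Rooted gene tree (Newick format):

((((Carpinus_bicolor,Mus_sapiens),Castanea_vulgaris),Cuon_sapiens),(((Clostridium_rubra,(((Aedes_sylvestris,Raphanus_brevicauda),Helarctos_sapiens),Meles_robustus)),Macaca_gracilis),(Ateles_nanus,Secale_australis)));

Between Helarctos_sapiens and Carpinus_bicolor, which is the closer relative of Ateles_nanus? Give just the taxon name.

Helarctos_sapiens

The MRCA of Ateles_nanus and Helarctos_sapiens subtends (((Clostridium_rubra,(((Aedes_sylvestris,Raphanus_brevicauda),Helarctos_sapiens),Meles_robustus)),Macaca_gracilis),(Ateles_nanus,Secale_australis)) (8 taxa).
The MRCA of Ateles_nanus and Carpinus_bicolor is the root, subtending the entire tree (12 taxa).
The first is nested inside the second, so Ateles_nanus shares a more recent common ancestor with Helarctos_sapiens.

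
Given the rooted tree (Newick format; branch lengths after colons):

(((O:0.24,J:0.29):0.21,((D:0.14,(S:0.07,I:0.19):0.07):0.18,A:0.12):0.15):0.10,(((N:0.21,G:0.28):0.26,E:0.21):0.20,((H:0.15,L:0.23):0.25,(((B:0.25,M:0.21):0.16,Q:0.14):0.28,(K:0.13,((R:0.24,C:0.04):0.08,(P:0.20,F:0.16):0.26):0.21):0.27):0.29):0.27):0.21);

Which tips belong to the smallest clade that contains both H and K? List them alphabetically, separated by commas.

Tracing H: it sits inside (H,L).
Tracing K: it sits inside (K,((R,C),(P,F))).
The smallest clade enclosing both is ((H,L),(((B,M),Q),(K,((R,C),(P,F))))); the answer is its 10 terminal taxa in alphabetical order.

B, C, F, H, K, L, M, P, Q, R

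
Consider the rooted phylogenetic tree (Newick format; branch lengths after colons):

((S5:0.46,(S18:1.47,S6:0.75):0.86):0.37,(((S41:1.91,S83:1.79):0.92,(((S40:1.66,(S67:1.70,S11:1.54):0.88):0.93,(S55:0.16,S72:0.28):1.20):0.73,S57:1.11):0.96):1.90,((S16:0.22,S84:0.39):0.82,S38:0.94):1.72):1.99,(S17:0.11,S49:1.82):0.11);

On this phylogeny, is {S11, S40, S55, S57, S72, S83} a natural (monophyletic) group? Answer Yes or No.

The MRCA of the listed taxa subtends ((S41,S83),(((S40,(S67,S11)),(S55,S72)),S57)).
That clade also contains S41, S67, which are not in the proposed group, so the group is not monophyletic.

No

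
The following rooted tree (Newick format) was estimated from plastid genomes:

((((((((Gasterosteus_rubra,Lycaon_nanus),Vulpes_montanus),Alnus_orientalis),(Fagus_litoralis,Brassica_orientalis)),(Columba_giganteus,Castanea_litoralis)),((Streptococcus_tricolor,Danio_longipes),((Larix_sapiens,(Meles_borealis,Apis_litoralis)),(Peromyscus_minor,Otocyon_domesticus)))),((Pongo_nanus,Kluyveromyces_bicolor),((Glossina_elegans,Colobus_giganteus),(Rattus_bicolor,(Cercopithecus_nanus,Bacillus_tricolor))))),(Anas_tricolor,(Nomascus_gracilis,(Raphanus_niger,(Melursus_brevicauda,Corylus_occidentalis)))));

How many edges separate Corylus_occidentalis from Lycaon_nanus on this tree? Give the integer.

13

The MRCA of Corylus_occidentalis and Lycaon_nanus is the root of the tree.
From Corylus_occidentalis up to that node: 5 branches. From Lycaon_nanus up to the same node: 8 branches. Total: 5 + 8 = 13.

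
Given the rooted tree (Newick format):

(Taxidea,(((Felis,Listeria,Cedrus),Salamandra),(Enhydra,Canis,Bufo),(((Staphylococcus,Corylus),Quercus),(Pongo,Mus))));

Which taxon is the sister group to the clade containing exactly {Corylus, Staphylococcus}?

The clade containing exactly {Corylus, Staphylococcus} attaches to the tree at the node subtending ((Staphylococcus,Corylus),Quercus).
The other lineage descending from that same node — the sister group — is the single tip Quercus.

Quercus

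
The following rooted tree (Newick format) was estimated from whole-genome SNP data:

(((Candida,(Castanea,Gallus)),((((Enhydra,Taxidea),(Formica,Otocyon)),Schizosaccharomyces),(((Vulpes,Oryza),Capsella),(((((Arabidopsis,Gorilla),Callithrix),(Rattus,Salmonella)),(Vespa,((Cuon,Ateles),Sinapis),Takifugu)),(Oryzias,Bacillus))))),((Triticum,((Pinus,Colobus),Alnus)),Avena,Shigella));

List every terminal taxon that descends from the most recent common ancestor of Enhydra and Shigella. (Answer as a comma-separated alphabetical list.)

Alnus, Arabidopsis, Ateles, Avena, Bacillus, Callithrix, Candida, Capsella, Castanea, Colobus, Cuon, Enhydra, Formica, Gallus, Gorilla, Oryza, Oryzias, Otocyon, Pinus, Rattus, Salmonella, Schizosaccharomyces, Shigella, Sinapis, Takifugu, Taxidea, Triticum, Vespa, Vulpes

Tracing Enhydra: it sits inside (Enhydra,Taxidea).
Tracing Shigella: it sits inside ((Triticum,((Pinus,Colobus),Alnus)),Avena,Shigella).
The smallest clade enclosing both is the whole tree (their MRCA is the root), so the answer is all 29 tips in alphabetical order.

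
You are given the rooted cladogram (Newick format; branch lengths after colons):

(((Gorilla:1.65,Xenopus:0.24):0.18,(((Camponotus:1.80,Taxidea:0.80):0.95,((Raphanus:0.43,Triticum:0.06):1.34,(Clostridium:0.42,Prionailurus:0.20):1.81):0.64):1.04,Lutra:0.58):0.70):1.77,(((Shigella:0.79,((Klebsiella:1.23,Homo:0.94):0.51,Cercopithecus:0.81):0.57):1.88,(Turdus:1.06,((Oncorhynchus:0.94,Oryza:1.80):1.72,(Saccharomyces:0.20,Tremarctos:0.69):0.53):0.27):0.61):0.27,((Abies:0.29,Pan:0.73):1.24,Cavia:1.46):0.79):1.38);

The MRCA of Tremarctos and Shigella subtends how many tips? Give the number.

The MRCA of Tremarctos and Shigella is the node subtending ((Shigella,((Klebsiella,Homo),Cercopithecus)),(Turdus,((Oncorhynchus,Oryza),(Saccharomyces,Tremarctos)))).
That clade contains 9 terminal taxa: Cercopithecus, Homo, Klebsiella, Oncorhynchus, Oryza, Saccharomyces, Shigella, Tremarctos, Turdus.

9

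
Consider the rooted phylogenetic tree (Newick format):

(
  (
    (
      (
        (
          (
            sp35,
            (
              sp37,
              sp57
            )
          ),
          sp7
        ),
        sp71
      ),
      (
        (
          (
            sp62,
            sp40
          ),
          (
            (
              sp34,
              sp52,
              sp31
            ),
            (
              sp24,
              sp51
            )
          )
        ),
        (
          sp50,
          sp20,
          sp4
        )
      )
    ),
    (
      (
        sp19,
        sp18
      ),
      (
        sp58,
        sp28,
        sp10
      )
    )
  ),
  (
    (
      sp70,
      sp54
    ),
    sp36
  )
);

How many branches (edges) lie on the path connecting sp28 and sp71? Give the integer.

6

The MRCA of sp28 and sp71 is the node subtending (((((sp35,(sp37,sp57)),sp7),sp71),(((sp62,sp40),((sp34,sp52,sp31),(sp24,sp51))),(sp50,sp20,sp4))),((sp19,sp18),(sp58,sp28,sp10))).
From sp28 up to that node: 3 branches. From sp71 up to the same node: 3 branches. Total: 3 + 3 = 6.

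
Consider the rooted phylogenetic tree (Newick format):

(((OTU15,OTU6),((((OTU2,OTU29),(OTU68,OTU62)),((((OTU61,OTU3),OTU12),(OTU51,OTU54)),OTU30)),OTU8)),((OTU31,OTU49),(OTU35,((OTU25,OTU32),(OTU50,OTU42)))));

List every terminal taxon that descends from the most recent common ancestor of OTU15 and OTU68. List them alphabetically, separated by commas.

OTU12, OTU15, OTU2, OTU29, OTU3, OTU30, OTU51, OTU54, OTU6, OTU61, OTU62, OTU68, OTU8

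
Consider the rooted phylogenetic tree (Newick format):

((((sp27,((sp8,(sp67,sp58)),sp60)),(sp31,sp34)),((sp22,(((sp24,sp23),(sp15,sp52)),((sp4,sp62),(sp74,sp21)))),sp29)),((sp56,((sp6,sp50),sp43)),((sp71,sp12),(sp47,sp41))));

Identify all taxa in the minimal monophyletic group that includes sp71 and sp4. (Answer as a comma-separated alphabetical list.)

Tracing sp71: it sits inside (sp71,sp12).
Tracing sp4: it sits inside (sp4,sp62).
The smallest clade enclosing both is the whole tree (their MRCA is the root), so the answer is all 25 tips in alphabetical order.

sp12, sp15, sp21, sp22, sp23, sp24, sp27, sp29, sp31, sp34, sp4, sp41, sp43, sp47, sp50, sp52, sp56, sp58, sp6, sp60, sp62, sp67, sp71, sp74, sp8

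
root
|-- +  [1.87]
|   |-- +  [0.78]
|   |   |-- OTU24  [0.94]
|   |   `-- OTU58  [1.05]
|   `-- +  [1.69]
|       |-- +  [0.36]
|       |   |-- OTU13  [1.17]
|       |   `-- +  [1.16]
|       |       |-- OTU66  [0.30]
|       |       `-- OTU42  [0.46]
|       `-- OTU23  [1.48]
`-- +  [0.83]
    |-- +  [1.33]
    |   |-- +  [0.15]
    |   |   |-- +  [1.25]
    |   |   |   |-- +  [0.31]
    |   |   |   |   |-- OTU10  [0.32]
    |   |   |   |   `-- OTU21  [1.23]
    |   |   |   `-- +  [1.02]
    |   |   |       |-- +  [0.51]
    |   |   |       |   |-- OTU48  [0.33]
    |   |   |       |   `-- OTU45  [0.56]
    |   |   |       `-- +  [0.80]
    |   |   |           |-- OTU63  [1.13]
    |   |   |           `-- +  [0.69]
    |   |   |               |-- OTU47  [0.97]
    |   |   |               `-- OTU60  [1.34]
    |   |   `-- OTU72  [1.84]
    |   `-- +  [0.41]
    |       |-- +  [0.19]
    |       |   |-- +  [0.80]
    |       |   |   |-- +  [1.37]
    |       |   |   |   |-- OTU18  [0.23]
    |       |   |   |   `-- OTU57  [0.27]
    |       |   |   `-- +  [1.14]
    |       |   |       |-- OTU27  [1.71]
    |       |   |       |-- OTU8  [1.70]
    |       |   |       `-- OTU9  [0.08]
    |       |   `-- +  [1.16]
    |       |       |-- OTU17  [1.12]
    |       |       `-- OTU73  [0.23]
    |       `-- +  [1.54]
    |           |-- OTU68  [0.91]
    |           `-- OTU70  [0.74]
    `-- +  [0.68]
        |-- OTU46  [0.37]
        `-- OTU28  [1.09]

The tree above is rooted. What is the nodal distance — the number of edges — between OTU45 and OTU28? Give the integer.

The MRCA of OTU45 and OTU28 is the node subtending (((((OTU10,OTU21),((OTU48,OTU45),(OTU63,(OTU47,OTU60)))),OTU72),((((OTU18,OTU57),(OTU27,OTU8,OTU9)),(OTU17,OTU73)),(OTU68,OTU70))),(OTU46,OTU28)).
From OTU45 up to that node: 6 branches. From OTU28 up to the same node: 2 branches. Total: 6 + 2 = 8.

8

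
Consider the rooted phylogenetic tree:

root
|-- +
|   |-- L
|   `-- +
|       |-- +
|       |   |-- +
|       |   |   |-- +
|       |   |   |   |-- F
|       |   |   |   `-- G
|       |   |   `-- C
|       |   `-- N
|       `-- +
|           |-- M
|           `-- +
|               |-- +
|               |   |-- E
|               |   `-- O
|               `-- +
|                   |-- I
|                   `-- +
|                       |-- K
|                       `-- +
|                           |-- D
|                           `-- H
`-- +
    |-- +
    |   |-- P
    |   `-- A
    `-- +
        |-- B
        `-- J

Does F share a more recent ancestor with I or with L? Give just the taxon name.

I

The MRCA of F and I subtends ((((F,G),C),N),(M,((E,O),(I,(K,(D,H)))))) (11 taxa).
The MRCA of F and L subtends (L,((((F,G),C),N),(M,((E,O),(I,(K,(D,H))))))) (12 taxa).
The first is nested inside the second, so F shares a more recent common ancestor with I.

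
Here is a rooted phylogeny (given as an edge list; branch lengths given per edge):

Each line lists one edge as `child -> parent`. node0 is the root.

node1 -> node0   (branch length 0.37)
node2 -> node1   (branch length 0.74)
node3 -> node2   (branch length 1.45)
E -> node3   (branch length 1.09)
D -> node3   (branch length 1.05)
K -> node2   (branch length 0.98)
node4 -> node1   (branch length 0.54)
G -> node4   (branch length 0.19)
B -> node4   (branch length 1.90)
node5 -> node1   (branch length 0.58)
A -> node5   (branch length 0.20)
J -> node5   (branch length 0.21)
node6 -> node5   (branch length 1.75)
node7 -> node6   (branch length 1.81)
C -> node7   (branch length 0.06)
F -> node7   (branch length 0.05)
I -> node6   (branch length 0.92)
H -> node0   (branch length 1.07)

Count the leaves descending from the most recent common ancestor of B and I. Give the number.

The MRCA of B and I is the node subtending (((E,D),K),(G,B),(A,J,((C,F),I))).
That clade contains 10 terminal taxa: A, B, C, D, E, F, G, I, J, K.

10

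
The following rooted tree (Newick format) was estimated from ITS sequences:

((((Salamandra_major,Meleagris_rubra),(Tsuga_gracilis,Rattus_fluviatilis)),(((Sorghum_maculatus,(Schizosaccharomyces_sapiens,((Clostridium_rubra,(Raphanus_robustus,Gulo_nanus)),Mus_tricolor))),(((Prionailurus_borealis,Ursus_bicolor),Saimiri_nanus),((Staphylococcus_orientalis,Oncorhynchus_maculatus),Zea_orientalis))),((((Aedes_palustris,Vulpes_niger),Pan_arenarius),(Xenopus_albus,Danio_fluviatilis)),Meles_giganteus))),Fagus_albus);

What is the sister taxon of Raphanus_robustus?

Gulo_nanus

Raphanus_robustus attaches to the tree at the node subtending (Raphanus_robustus,Gulo_nanus).
The other lineage descending from that same node — the sister group — is the single tip Gulo_nanus.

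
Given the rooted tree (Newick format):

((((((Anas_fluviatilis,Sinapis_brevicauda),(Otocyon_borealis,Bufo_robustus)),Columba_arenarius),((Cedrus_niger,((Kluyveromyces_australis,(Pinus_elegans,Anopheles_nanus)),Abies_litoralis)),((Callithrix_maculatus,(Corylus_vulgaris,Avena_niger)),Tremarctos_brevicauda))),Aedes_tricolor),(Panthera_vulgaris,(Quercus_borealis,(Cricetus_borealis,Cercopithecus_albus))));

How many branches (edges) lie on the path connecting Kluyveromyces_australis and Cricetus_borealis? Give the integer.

11

The MRCA of Kluyveromyces_australis and Cricetus_borealis is the root of the tree.
From Kluyveromyces_australis up to that node: 7 branches. From Cricetus_borealis up to the same node: 4 branches. Total: 7 + 4 = 11.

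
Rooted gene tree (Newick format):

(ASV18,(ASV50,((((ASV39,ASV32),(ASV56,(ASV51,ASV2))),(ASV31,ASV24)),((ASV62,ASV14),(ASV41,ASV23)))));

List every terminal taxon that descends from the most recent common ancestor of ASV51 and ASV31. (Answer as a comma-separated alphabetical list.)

Tracing ASV51: it sits inside (ASV51,ASV2).
Tracing ASV31: it sits inside (ASV31,ASV24).
The smallest clade enclosing both is (((ASV39,ASV32),(ASV56,(ASV51,ASV2))),(ASV31,ASV24)); the answer is its 7 terminal taxa in alphabetical order.

ASV2, ASV24, ASV31, ASV32, ASV39, ASV51, ASV56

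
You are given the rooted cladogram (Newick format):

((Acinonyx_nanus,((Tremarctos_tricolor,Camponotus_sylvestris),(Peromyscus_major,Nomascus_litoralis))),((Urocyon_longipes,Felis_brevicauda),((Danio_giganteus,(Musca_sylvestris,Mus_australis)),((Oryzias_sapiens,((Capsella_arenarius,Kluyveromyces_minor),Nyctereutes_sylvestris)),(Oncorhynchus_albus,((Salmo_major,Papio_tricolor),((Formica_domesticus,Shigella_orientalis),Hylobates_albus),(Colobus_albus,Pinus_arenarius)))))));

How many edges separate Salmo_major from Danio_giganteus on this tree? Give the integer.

7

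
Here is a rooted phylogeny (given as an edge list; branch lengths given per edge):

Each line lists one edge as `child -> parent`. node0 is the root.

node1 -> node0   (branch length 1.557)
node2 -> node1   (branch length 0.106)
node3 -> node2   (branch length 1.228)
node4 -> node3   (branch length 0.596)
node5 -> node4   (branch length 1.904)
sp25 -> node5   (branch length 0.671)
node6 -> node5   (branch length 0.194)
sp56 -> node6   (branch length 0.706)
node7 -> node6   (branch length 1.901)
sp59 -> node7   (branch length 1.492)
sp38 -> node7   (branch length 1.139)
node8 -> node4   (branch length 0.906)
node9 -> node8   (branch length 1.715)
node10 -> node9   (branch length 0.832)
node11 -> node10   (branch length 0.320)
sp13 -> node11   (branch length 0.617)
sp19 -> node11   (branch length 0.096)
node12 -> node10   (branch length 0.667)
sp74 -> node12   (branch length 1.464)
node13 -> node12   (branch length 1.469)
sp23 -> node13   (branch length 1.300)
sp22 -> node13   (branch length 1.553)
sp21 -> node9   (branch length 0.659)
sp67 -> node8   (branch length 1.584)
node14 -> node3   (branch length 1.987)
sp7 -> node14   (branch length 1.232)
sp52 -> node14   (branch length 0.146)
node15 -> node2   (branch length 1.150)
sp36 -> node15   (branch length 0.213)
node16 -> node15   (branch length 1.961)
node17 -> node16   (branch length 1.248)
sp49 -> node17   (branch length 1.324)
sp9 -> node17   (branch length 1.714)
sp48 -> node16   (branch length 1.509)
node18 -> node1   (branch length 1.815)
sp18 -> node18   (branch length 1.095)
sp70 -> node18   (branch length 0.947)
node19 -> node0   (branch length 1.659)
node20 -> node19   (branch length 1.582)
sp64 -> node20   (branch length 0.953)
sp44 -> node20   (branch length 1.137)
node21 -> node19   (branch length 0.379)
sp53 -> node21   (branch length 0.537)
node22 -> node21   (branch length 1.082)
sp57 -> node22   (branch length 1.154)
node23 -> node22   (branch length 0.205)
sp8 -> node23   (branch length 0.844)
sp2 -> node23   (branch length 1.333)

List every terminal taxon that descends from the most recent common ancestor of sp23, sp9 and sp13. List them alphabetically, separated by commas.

sp13, sp19, sp21, sp22, sp23, sp25, sp36, sp38, sp48, sp49, sp52, sp56, sp59, sp67, sp7, sp74, sp9

Tracing sp23: it sits inside (sp23,sp22).
Tracing sp9: it sits inside (sp49,sp9).
Tracing sp13: it sits inside (sp13,sp19).
The smallest clade enclosing all 3 is ((((sp25,(sp56,(sp59,sp38))),((((sp13,sp19),(sp74,(sp23,sp22))),sp21),sp67)),(sp7,sp52)),(sp36,((sp49,sp9),sp48))); the answer is its 17 terminal taxa in alphabetical order.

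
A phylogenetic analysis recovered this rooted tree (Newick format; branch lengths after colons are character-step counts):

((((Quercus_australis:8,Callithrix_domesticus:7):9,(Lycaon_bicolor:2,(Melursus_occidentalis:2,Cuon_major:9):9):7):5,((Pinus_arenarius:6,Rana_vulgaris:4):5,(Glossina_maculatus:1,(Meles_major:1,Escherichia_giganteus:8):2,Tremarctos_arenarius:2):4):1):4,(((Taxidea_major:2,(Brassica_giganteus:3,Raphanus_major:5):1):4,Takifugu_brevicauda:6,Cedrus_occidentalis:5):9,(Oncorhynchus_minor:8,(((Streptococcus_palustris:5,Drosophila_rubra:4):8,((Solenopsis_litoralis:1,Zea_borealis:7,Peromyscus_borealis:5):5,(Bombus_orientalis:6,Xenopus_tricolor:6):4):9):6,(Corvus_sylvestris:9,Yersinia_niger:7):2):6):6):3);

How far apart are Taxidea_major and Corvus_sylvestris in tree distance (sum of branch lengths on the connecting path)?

38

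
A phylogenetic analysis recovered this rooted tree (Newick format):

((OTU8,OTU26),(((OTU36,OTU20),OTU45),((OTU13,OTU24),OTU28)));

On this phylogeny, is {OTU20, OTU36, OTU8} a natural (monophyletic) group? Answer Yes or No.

No

The MRCA of the listed taxa is the root, so the smallest clade containing them is the whole tree.
That clade also contains OTU13, OTU24, OTU26, OTU28, OTU45, which are not in the proposed group, so the group is not monophyletic.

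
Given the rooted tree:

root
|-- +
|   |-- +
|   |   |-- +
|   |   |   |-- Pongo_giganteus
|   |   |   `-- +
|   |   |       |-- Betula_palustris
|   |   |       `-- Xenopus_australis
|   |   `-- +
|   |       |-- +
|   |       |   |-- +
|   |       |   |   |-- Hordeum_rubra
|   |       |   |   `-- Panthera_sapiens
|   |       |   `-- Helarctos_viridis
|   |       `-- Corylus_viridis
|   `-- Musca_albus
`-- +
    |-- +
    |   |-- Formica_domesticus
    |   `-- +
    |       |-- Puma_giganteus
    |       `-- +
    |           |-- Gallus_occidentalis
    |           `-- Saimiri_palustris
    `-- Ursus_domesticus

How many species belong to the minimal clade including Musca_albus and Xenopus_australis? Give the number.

8

The MRCA of Musca_albus and Xenopus_australis is the node subtending (((Pongo_giganteus,(Betula_palustris,Xenopus_australis)),(((Hordeum_rubra,Panthera_sapiens),Helarctos_viridis),Corylus_viridis)),Musca_albus).
That clade contains 8 terminal taxa: Betula_palustris, Corylus_viridis, Helarctos_viridis, Hordeum_rubra, Musca_albus, Panthera_sapiens, Pongo_giganteus, Xenopus_australis.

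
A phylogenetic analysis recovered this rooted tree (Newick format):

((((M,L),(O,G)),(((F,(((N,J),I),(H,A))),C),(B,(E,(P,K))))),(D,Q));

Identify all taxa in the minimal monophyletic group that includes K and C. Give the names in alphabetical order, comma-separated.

Tracing K: it sits inside (P,K).
Tracing C: it sits inside ((F,(((N,J),I),(H,A))),C).
The smallest clade enclosing both is (((F,(((N,J),I),(H,A))),C),(B,(E,(P,K)))); the answer is its 11 terminal taxa in alphabetical order.

A, B, C, E, F, H, I, J, K, N, P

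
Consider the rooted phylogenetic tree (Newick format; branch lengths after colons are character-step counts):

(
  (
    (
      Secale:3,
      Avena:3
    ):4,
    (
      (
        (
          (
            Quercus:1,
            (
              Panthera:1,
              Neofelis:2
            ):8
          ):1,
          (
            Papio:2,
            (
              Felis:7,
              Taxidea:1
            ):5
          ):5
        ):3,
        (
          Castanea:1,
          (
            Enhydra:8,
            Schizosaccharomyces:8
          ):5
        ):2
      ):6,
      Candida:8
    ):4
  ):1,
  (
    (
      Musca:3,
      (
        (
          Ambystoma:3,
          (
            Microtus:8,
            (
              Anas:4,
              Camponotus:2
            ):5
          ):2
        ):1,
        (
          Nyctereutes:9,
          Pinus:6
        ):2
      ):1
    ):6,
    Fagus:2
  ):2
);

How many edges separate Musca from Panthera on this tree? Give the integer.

The MRCA of Musca and Panthera is the root of the tree.
From Musca up to that node: 3 branches. From Panthera up to the same node: 7 branches. Total: 3 + 7 = 10.

10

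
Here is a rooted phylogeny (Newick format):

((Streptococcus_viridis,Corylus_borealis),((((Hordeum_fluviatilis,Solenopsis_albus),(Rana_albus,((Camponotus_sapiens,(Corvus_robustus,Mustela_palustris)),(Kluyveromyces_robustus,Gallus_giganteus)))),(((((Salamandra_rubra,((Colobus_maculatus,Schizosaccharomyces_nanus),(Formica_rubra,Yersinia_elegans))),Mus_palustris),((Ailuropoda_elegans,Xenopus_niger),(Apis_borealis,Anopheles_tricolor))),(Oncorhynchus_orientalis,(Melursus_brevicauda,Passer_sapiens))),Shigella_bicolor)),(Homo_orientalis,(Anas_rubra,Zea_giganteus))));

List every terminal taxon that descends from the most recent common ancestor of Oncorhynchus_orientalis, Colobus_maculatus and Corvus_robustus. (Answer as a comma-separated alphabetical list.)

Tracing Oncorhynchus_orientalis: it sits inside (Oncorhynchus_orientalis,(Melursus_brevicauda,Passer_sapiens)).
Tracing Colobus_maculatus: it sits inside (Colobus_maculatus,Schizosaccharomyces_nanus).
Tracing Corvus_robustus: it sits inside (Corvus_robustus,Mustela_palustris).
The smallest clade enclosing all 3 is (((Hordeum_fluviatilis,Solenopsis_albus),(Rana_albus,((Camponotus_sapiens,(Corvus_robustus,Mustela_palustris)),(Kluyveromyces_robustus,Gallus_giganteus)))),(((((Salamandra_rubra,((Colobus_maculatus,Schizosaccharomyces_nanus),(Formica_rubra,Yersinia_elegans))),Mus_palustris),((Ailuropoda_elegans,Xenopus_niger),(Apis_borealis,Anopheles_tricolor))),(Oncorhynchus_orientalis,(Melursus_brevicauda,Passer_sapiens))),Shigella_bicolor)); the answer is its 22 terminal taxa in alphabetical order.

Ailuropoda_elegans, Anopheles_tricolor, Apis_borealis, Camponotus_sapiens, Colobus_maculatus, Corvus_robustus, Formica_rubra, Gallus_giganteus, Hordeum_fluviatilis, Kluyveromyces_robustus, Melursus_brevicauda, Mus_palustris, Mustela_palustris, Oncorhynchus_orientalis, Passer_sapiens, Rana_albus, Salamandra_rubra, Schizosaccharomyces_nanus, Shigella_bicolor, Solenopsis_albus, Xenopus_niger, Yersinia_elegans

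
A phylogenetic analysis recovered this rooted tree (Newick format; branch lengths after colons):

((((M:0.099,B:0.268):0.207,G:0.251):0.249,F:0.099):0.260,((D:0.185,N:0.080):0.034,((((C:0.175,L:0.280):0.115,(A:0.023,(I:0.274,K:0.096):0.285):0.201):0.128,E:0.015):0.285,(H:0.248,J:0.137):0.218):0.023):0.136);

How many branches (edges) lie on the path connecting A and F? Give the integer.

The MRCA of A and F is the root of the tree.
From A up to that node: 6 branches. From F up to the same node: 2 branches. Total: 6 + 2 = 8.

8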